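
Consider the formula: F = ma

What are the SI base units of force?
Units of each symbol in F = ma:
  m (mass): kg
  a (acceleration): m/s²

Multiplying the contributions: [kg] · [m/s²]
Adding exponents of each base unit: kg: 1, m: 1, s: -2
SI base units of force: kg·m/s²

Answer: kg·m/s²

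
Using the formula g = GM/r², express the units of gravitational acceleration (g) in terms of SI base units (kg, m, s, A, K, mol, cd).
Units of each symbol in g = GM/r²:
  G (gravitational constant): m³/(kg·s²)
  M (mass): kg
  r (distance): m  → to the power 2 in the denominator, contributes 1/m²

Multiplying the contributions: [m³/(kg·s²)] · [kg] · [1/m²]
Adding exponents of each base unit: m: 1, s: -2
SI base units of gravitational acceleration: m/s²

Answer: m/s²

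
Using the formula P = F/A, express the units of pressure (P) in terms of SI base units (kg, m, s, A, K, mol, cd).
Units of each symbol in P = F/A:
  F (force): kg·m/s²
  A (area): m²  → in the denominator, contributes 1/m²

Multiplying the contributions: [kg·m/s²] · [1/m²]
Adding exponents of each base unit: kg: 1, m: -1, s: -2
SI base units of pressure: kg/(m·s²)

Answer: kg/(m·s²)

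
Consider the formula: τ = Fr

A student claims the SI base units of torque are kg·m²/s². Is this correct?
Units of each symbol in τ = Fr:
  F (force): kg·m/s²
  r (lever arm): m

Multiplying the contributions: [kg·m/s²] · [m]
Adding exponents of each base unit: kg: 1, m: 2, s: -2
SI base units of torque: kg·m²/s²

The claimed units kg·m²/s² match the derived units, so the claim is correct.

Answer: Yes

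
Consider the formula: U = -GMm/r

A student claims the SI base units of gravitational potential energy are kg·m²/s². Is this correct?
Units of each symbol in U = -GMm/r:
  G (gravitational constant): m³/(kg·s²)
  M (mass): kg
  m (mass): kg
  r (distance): m  → in the denominator, contributes 1/m
  The minus sign does not affect the units.

Multiplying the contributions: [m³/(kg·s²)] · [kg] · [kg] · [1/m]
Adding exponents of each base unit: kg: 1, m: 2, s: -2
SI base units of gravitational potential energy: kg·m²/s²

The claimed units kg·m²/s² match the derived units, so the claim is correct.

Answer: Yes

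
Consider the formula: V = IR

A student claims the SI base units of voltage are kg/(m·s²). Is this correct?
Units of each symbol in V = IR:
  I (current): A
  R (resistance, in ohms): kg·m²/(s³·A²)

Multiplying the contributions: [A] · [kg·m²/(s³·A²)]
Adding exponents of each base unit: kg: 1, m: 2, s: -3, A: -1
SI base units of voltage: kg·m²/(s³·A)

The claimed units kg/(m·s²) (exponents kg: 1, m: -1, s: -2) do not match the derived units kg·m²/(s³·A) (exponents kg: 1, m: 2, s: -3, A: -1), so the claim is incorrect.

Answer: No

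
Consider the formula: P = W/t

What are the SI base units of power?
Units of each symbol in P = W/t:
  W (work): kg·m²/s²
  t (time): s  → in the denominator, contributes 1/s

Multiplying the contributions: [kg·m²/s²] · [1/s]
Adding exponents of each base unit: kg: 1, m: 2, s: -3
SI base units of power: kg·m²/s³

Answer: kg·m²/s³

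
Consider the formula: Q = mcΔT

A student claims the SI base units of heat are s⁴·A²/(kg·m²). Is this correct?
Units of each symbol in Q = mcΔT:
  m (mass): kg
  c (specific heat capacity, in J/(kg·K)): m²/(s²·K)
  ΔT (temperature change): K

Multiplying the contributions: [kg] · [m²/(s²·K)] · [K]
Adding exponents of each base unit: kg: 1, m: 2, s: -2
SI base units of heat: kg·m²/s²

The claimed units s⁴·A²/(kg·m²) (exponents kg: -1, m: -2, s: 4, A: 2) do not match the derived units kg·m²/s² (exponents kg: 1, m: 2, s: -2), so the claim is incorrect.

Answer: No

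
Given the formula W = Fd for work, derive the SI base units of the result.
Units of each symbol in W = Fd:
  F (force): kg·m/s²
  d (displacement): m

Multiplying the contributions: [kg·m/s²] · [m]
Adding exponents of each base unit: kg: 1, m: 2, s: -2
SI base units of work: kg·m²/s²

Answer: kg·m²/s²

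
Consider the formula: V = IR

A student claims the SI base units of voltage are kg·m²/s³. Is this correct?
Units of each symbol in V = IR:
  I (current): A
  R (resistance, in ohms): kg·m²/(s³·A²)

Multiplying the contributions: [A] · [kg·m²/(s³·A²)]
Adding exponents of each base unit: kg: 1, m: 2, s: -3, A: -1
SI base units of voltage: kg·m²/(s³·A)

The claimed units kg·m²/s³ (exponents kg: 1, m: 2, s: -3) do not match the derived units kg·m²/(s³·A) (exponents kg: 1, m: 2, s: -3, A: -1), so the claim is incorrect.

Answer: No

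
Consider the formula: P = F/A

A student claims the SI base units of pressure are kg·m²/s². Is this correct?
Units of each symbol in P = F/A:
  F (force): kg·m/s²
  A (area): m²  → in the denominator, contributes 1/m²

Multiplying the contributions: [kg·m/s²] · [1/m²]
Adding exponents of each base unit: kg: 1, m: -1, s: -2
SI base units of pressure: kg/(m·s²)

The claimed units kg·m²/s² (exponents kg: 1, m: 2, s: -2) do not match the derived units kg/(m·s²) (exponents kg: 1, m: -1, s: -2), so the claim is incorrect.

Answer: No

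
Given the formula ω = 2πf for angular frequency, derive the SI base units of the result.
Units of each symbol in ω = 2πf:
  f (frequency): 1/s
  The factor 2π is dimensionless.

Multiplying the contributions: [1/s]
Adding exponents of each base unit: s: -1
SI base units of angular frequency: 1/s

Answer: 1/s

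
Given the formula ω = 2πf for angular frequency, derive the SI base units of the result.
Units of each symbol in ω = 2πf:
  f (frequency): 1/s
  The factor 2π is dimensionless.

Multiplying the contributions: [1/s]
Adding exponents of each base unit: s: -1
SI base units of angular frequency: 1/s

Answer: 1/s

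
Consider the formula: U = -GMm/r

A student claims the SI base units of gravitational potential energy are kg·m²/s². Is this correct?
Units of each symbol in U = -GMm/r:
  G (gravitational constant): m³/(kg·s²)
  M (mass): kg
  m (mass): kg
  r (distance): m  → in the denominator, contributes 1/m
  The minus sign does not affect the units.

Multiplying the contributions: [m³/(kg·s²)] · [kg] · [kg] · [1/m]
Adding exponents of each base unit: kg: 1, m: 2, s: -2
SI base units of gravitational potential energy: kg·m²/s²

The claimed units kg·m²/s² match the derived units, so the claim is correct.

Answer: Yes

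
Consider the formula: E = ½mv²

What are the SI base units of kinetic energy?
Units of each symbol in E = ½mv²:
  m (mass): kg
  v (speed): m/s  → to the power 2, contributes m²/s²
  The factor ½ is dimensionless.

Multiplying the contributions: [kg] · [m²/s²]
Adding exponents of each base unit: kg: 1, m: 2, s: -2
SI base units of kinetic energy: kg·m²/s²

Answer: kg·m²/s²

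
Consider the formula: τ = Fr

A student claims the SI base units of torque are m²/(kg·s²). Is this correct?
Units of each symbol in τ = Fr:
  F (force): kg·m/s²
  r (lever arm): m

Multiplying the contributions: [kg·m/s²] · [m]
Adding exponents of each base unit: kg: 1, m: 2, s: -2
SI base units of torque: kg·m²/s²

The claimed units m²/(kg·s²) (exponents kg: -1, m: 2, s: -2) do not match the derived units kg·m²/s² (exponents kg: 1, m: 2, s: -2), so the claim is incorrect.

Answer: No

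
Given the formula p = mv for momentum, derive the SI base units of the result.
Units of each symbol in p = mv:
  m (mass): kg
  v (velocity): m/s

Multiplying the contributions: [kg] · [m/s]
Adding exponents of each base unit: kg: 1, m: 1, s: -1
SI base units of momentum: kg·m/s

Answer: kg·m/s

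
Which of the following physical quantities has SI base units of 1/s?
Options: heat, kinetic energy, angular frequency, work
Checking the SI base units of each option:
  heat (Q = mcΔT): kg·m²/s²  ✗
  kinetic energy (E = ½mv²): kg·m²/s²  ✗
  angular frequency (ω = 2πf): 1/s  ✓ matches
  work (W = Fd): kg·m²/s²  ✗

Only angular frequency has units 1/s.

Answer: angular frequency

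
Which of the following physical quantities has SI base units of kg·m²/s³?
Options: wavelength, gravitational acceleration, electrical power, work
Checking the SI base units of each option:
  wavelength (λ = v/f): m  ✗
  gravitational acceleration (g = GM/r²): m/s²  ✗
  electrical power (P = IV): kg·m²/s³  ✓ matches
  work (W = Fd): kg·m²/s²  ✗

Only electrical power has units kg·m²/s³.

Answer: electrical power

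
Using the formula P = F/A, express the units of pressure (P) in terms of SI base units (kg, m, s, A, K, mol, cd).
Units of each symbol in P = F/A:
  F (force): kg·m/s²
  A (area): m²  → in the denominator, contributes 1/m²

Multiplying the contributions: [kg·m/s²] · [1/m²]
Adding exponents of each base unit: kg: 1, m: -1, s: -2
SI base units of pressure: kg/(m·s²)

Answer: kg/(m·s²)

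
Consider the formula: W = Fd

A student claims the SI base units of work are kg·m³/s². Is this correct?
Units of each symbol in W = Fd:
  F (force): kg·m/s²
  d (displacement): m

Multiplying the contributions: [kg·m/s²] · [m]
Adding exponents of each base unit: kg: 1, m: 2, s: -2
SI base units of work: kg·m²/s²

The claimed units kg·m³/s² (exponents kg: 1, m: 3, s: -2) do not match the derived units kg·m²/s² (exponents kg: 1, m: 2, s: -2), so the claim is incorrect.

Answer: No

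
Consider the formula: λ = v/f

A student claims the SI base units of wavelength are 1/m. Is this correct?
Units of each symbol in λ = v/f:
  v (wave speed): m/s
  f (frequency): 1/s  → in the denominator, contributes s

Multiplying the contributions: [m/s] · [s]
Adding exponents of each base unit: m: 1
SI base units of wavelength: m

The claimed units 1/m (exponents m: -1) do not match the derived units m (exponents m: 1), so the claim is incorrect.

Answer: No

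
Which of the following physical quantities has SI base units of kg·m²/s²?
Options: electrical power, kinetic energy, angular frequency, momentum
Checking the SI base units of each option:
  electrical power (P = IV): kg·m²/s³  ✗
  kinetic energy (E = ½mv²): kg·m²/s²  ✓ matches
  angular frequency (ω = 2πf): 1/s  ✗
  momentum (p = mv): kg·m/s  ✗

Only kinetic energy has units kg·m²/s².

Answer: kinetic energy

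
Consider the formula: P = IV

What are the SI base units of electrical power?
Units of each symbol in P = IV:
  I (current): A
  V (voltage, in volts): kg·m²/(s³·A)

Multiplying the contributions: [A] · [kg·m²/(s³·A)]
Adding exponents of each base unit: kg: 1, m: 2, s: -3
SI base units of electrical power: kg·m²/s³

Answer: kg·m²/s³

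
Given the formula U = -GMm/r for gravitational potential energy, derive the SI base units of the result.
Units of each symbol in U = -GMm/r:
  G (gravitational constant): m³/(kg·s²)
  M (mass): kg
  m (mass): kg
  r (distance): m  → in the denominator, contributes 1/m
  The minus sign does not affect the units.

Multiplying the contributions: [m³/(kg·s²)] · [kg] · [kg] · [1/m]
Adding exponents of each base unit: kg: 1, m: 2, s: -2
SI base units of gravitational potential energy: kg·m²/s²

Answer: kg·m²/s²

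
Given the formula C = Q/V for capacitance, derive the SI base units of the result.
Units of each symbol in C = Q/V:
  Q (charge, in coulombs): s·A
  V (voltage, in volts): kg·m²/(s³·A)  → in the denominator, contributes s³·A/(kg·m²)

Multiplying the contributions: [s·A] · [s³·A/(kg·m²)]
Adding exponents of each base unit: kg: -1, m: -2, s: 4, A: 2
SI base units of capacitance: s⁴·A²/(kg·m²)

Answer: s⁴·A²/(kg·m²)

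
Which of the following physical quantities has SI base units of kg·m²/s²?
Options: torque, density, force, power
Checking the SI base units of each option:
  torque (τ = Fr): kg·m²/s²  ✓ matches
  density (ρ = m/V): kg/m³  ✗
  force (F = ma): kg·m/s²  ✗
  power (P = W/t): kg·m²/s³  ✗

Only torque has units kg·m²/s².

Answer: torque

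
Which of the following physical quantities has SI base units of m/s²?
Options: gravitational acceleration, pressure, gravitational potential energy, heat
Checking the SI base units of each option:
  gravitational acceleration (g = GM/r²): m/s²  ✓ matches
  pressure (P = F/A): kg/(m·s²)  ✗
  gravitational potential energy (U = -GMm/r): kg·m²/s²  ✗
  heat (Q = mcΔT): kg·m²/s²  ✗

Only gravitational acceleration has units m/s².

Answer: gravitational acceleration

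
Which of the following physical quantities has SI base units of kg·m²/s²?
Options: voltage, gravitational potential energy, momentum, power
Checking the SI base units of each option:
  voltage (V = IR): kg·m²/(s³·A)  ✗
  gravitational potential energy (U = -GMm/r): kg·m²/s²  ✓ matches
  momentum (p = mv): kg·m/s  ✗
  power (P = W/t): kg·m²/s³  ✗

Only gravitational potential energy has units kg·m²/s².

Answer: gravitational potential energy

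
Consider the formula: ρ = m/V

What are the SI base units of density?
Units of each symbol in ρ = m/V:
  m (mass): kg
  V (volume): m³  → in the denominator, contributes 1/m³

Multiplying the contributions: [kg] · [1/m³]
Adding exponents of each base unit: kg: 1, m: -3
SI base units of density: kg/m³

Answer: kg/m³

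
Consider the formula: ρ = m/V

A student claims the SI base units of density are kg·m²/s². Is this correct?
Units of each symbol in ρ = m/V:
  m (mass): kg
  V (volume): m³  → in the denominator, contributes 1/m³

Multiplying the contributions: [kg] · [1/m³]
Adding exponents of each base unit: kg: 1, m: -3
SI base units of density: kg/m³

The claimed units kg·m²/s² (exponents kg: 1, m: 2, s: -2) do not match the derived units kg/m³ (exponents kg: 1, m: -3), so the claim is incorrect.

Answer: No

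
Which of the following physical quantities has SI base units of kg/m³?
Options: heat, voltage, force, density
Checking the SI base units of each option:
  heat (Q = mcΔT): kg·m²/s²  ✗
  voltage (V = IR): kg·m²/(s³·A)  ✗
  force (F = ma): kg·m/s²  ✗
  density (ρ = m/V): kg/m³  ✓ matches

Only density has units kg/m³.

Answer: density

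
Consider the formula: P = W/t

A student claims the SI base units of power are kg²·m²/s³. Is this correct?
Units of each symbol in P = W/t:
  W (work): kg·m²/s²
  t (time): s  → in the denominator, contributes 1/s

Multiplying the contributions: [kg·m²/s²] · [1/s]
Adding exponents of each base unit: kg: 1, m: 2, s: -3
SI base units of power: kg·m²/s³

The claimed units kg²·m²/s³ (exponents kg: 2, m: 2, s: -3) do not match the derived units kg·m²/s³ (exponents kg: 1, m: 2, s: -3), so the claim is incorrect.

Answer: No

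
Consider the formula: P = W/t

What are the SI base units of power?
Units of each symbol in P = W/t:
  W (work): kg·m²/s²
  t (time): s  → in the denominator, contributes 1/s

Multiplying the contributions: [kg·m²/s²] · [1/s]
Adding exponents of each base unit: kg: 1, m: 2, s: -3
SI base units of power: kg·m²/s³

Answer: kg·m²/s³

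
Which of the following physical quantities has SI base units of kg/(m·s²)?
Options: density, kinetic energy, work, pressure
Checking the SI base units of each option:
  density (ρ = m/V): kg/m³  ✗
  kinetic energy (E = ½mv²): kg·m²/s²  ✗
  work (W = Fd): kg·m²/s²  ✗
  pressure (P = F/A): kg/(m·s²)  ✓ matches

Only pressure has units kg/(m·s²).

Answer: pressure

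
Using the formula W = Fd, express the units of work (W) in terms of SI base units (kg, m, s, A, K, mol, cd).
Units of each symbol in W = Fd:
  F (force): kg·m/s²
  d (displacement): m

Multiplying the contributions: [kg·m/s²] · [m]
Adding exponents of each base unit: kg: 1, m: 2, s: -2
SI base units of work: kg·m²/s²

Answer: kg·m²/s²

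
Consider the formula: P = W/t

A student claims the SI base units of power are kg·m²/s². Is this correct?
Units of each symbol in P = W/t:
  W (work): kg·m²/s²
  t (time): s  → in the denominator, contributes 1/s

Multiplying the contributions: [kg·m²/s²] · [1/s]
Adding exponents of each base unit: kg: 1, m: 2, s: -3
SI base units of power: kg·m²/s³

The claimed units kg·m²/s² (exponents kg: 1, m: 2, s: -2) do not match the derived units kg·m²/s³ (exponents kg: 1, m: 2, s: -3), so the claim is incorrect.

Answer: No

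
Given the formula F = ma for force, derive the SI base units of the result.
Units of each symbol in F = ma:
  m (mass): kg
  a (acceleration): m/s²

Multiplying the contributions: [kg] · [m/s²]
Adding exponents of each base unit: kg: 1, m: 1, s: -2
SI base units of force: kg·m/s²

Answer: kg·m/s²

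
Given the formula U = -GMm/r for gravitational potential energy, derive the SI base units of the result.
Units of each symbol in U = -GMm/r:
  G (gravitational constant): m³/(kg·s²)
  M (mass): kg
  m (mass): kg
  r (distance): m  → in the denominator, contributes 1/m
  The minus sign does not affect the units.

Multiplying the contributions: [m³/(kg·s²)] · [kg] · [kg] · [1/m]
Adding exponents of each base unit: kg: 1, m: 2, s: -2
SI base units of gravitational potential energy: kg·m²/s²

Answer: kg·m²/s²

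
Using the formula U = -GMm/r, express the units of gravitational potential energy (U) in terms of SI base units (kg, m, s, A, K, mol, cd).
Units of each symbol in U = -GMm/r:
  G (gravitational constant): m³/(kg·s²)
  M (mass): kg
  m (mass): kg
  r (distance): m  → in the denominator, contributes 1/m
  The minus sign does not affect the units.

Multiplying the contributions: [m³/(kg·s²)] · [kg] · [kg] · [1/m]
Adding exponents of each base unit: kg: 1, m: 2, s: -2
SI base units of gravitational potential energy: kg·m²/s²

Answer: kg·m²/s²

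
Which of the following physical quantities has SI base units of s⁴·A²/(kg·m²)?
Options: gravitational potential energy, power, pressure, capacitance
Checking the SI base units of each option:
  gravitational potential energy (U = -GMm/r): kg·m²/s²  ✗
  power (P = W/t): kg·m²/s³  ✗
  pressure (P = F/A): kg/(m·s²)  ✗
  capacitance (C = Q/V): s⁴·A²/(kg·m²)  ✓ matches

Only capacitance has units s⁴·A²/(kg·m²).

Answer: capacitance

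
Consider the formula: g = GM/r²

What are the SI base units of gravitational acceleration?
Units of each symbol in g = GM/r²:
  G (gravitational constant): m³/(kg·s²)
  M (mass): kg
  r (distance): m  → to the power 2 in the denominator, contributes 1/m²

Multiplying the contributions: [m³/(kg·s²)] · [kg] · [1/m²]
Adding exponents of each base unit: m: 1, s: -2
SI base units of gravitational acceleration: m/s²

Answer: m/s²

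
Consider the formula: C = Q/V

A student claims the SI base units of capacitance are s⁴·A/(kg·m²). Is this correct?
Units of each symbol in C = Q/V:
  Q (charge, in coulombs): s·A
  V (voltage, in volts): kg·m²/(s³·A)  → in the denominator, contributes s³·A/(kg·m²)

Multiplying the contributions: [s·A] · [s³·A/(kg·m²)]
Adding exponents of each base unit: kg: -1, m: -2, s: 4, A: 2
SI base units of capacitance: s⁴·A²/(kg·m²)

The claimed units s⁴·A/(kg·m²) (exponents kg: -1, m: -2, s: 4, A: 1) do not match the derived units s⁴·A²/(kg·m²) (exponents kg: -1, m: -2, s: 4, A: 2), so the claim is incorrect.

Answer: No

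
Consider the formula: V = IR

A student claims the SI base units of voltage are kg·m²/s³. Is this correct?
Units of each symbol in V = IR:
  I (current): A
  R (resistance, in ohms): kg·m²/(s³·A²)

Multiplying the contributions: [A] · [kg·m²/(s³·A²)]
Adding exponents of each base unit: kg: 1, m: 2, s: -3, A: -1
SI base units of voltage: kg·m²/(s³·A)

The claimed units kg·m²/s³ (exponents kg: 1, m: 2, s: -3) do not match the derived units kg·m²/(s³·A) (exponents kg: 1, m: 2, s: -3, A: -1), so the claim is incorrect.

Answer: No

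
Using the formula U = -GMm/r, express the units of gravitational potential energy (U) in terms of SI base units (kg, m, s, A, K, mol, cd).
Units of each symbol in U = -GMm/r:
  G (gravitational constant): m³/(kg·s²)
  M (mass): kg
  m (mass): kg
  r (distance): m  → in the denominator, contributes 1/m
  The minus sign does not affect the units.

Multiplying the contributions: [m³/(kg·s²)] · [kg] · [kg] · [1/m]
Adding exponents of each base unit: kg: 1, m: 2, s: -2
SI base units of gravitational potential energy: kg·m²/s²

Answer: kg·m²/s²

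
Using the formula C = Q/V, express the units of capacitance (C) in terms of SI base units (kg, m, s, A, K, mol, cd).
Units of each symbol in C = Q/V:
  Q (charge, in coulombs): s·A
  V (voltage, in volts): kg·m²/(s³·A)  → in the denominator, contributes s³·A/(kg·m²)

Multiplying the contributions: [s·A] · [s³·A/(kg·m²)]
Adding exponents of each base unit: kg: -1, m: -2, s: 4, A: 2
SI base units of capacitance: s⁴·A²/(kg·m²)

Answer: s⁴·A²/(kg·m²)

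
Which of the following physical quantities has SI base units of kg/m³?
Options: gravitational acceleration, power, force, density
Checking the SI base units of each option:
  gravitational acceleration (g = GM/r²): m/s²  ✗
  power (P = W/t): kg·m²/s³  ✗
  force (F = ma): kg·m/s²  ✗
  density (ρ = m/V): kg/m³  ✓ matches

Only density has units kg/m³.

Answer: density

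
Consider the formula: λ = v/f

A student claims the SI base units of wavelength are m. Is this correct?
Units of each symbol in λ = v/f:
  v (wave speed): m/s
  f (frequency): 1/s  → in the denominator, contributes s

Multiplying the contributions: [m/s] · [s]
Adding exponents of each base unit: m: 1
SI base units of wavelength: m

The claimed units m match the derived units, so the claim is correct.

Answer: Yes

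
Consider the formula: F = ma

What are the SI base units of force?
Units of each symbol in F = ma:
  m (mass): kg
  a (acceleration): m/s²

Multiplying the contributions: [kg] · [m/s²]
Adding exponents of each base unit: kg: 1, m: 1, s: -2
SI base units of force: kg·m/s²

Answer: kg·m/s²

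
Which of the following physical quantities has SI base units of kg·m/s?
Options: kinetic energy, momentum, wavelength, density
Checking the SI base units of each option:
  kinetic energy (E = ½mv²): kg·m²/s²  ✗
  momentum (p = mv): kg·m/s  ✓ matches
  wavelength (λ = v/f): m  ✗
  density (ρ = m/V): kg/m³  ✗

Only momentum has units kg·m/s.

Answer: momentum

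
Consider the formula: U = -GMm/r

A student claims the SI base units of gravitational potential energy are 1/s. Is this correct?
Units of each symbol in U = -GMm/r:
  G (gravitational constant): m³/(kg·s²)
  M (mass): kg
  m (mass): kg
  r (distance): m  → in the denominator, contributes 1/m
  The minus sign does not affect the units.

Multiplying the contributions: [m³/(kg·s²)] · [kg] · [kg] · [1/m]
Adding exponents of each base unit: kg: 1, m: 2, s: -2
SI base units of gravitational potential energy: kg·m²/s²

The claimed units 1/s (exponents s: -1) do not match the derived units kg·m²/s² (exponents kg: 1, m: 2, s: -2), so the claim is incorrect.

Answer: No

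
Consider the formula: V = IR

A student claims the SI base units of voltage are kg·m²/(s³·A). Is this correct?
Units of each symbol in V = IR:
  I (current): A
  R (resistance, in ohms): kg·m²/(s³·A²)

Multiplying the contributions: [A] · [kg·m²/(s³·A²)]
Adding exponents of each base unit: kg: 1, m: 2, s: -3, A: -1
SI base units of voltage: kg·m²/(s³·A)

The claimed units kg·m²/(s³·A) match the derived units, so the claim is correct.

Answer: Yes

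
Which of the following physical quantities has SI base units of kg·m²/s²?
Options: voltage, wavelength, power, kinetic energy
Checking the SI base units of each option:
  voltage (V = IR): kg·m²/(s³·A)  ✗
  wavelength (λ = v/f): m  ✗
  power (P = W/t): kg·m²/s³  ✗
  kinetic energy (E = ½mv²): kg·m²/s²  ✓ matches

Only kinetic energy has units kg·m²/s².

Answer: kinetic energy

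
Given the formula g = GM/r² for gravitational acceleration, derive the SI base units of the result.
Units of each symbol in g = GM/r²:
  G (gravitational constant): m³/(kg·s²)
  M (mass): kg
  r (distance): m  → to the power 2 in the denominator, contributes 1/m²

Multiplying the contributions: [m³/(kg·s²)] · [kg] · [1/m²]
Adding exponents of each base unit: m: 1, s: -2
SI base units of gravitational acceleration: m/s²

Answer: m/s²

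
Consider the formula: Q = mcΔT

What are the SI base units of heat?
Units of each symbol in Q = mcΔT:
  m (mass): kg
  c (specific heat capacity, in J/(kg·K)): m²/(s²·K)
  ΔT (temperature change): K

Multiplying the contributions: [kg] · [m²/(s²·K)] · [K]
Adding exponents of each base unit: kg: 1, m: 2, s: -2
SI base units of heat: kg·m²/s²

Answer: kg·m²/s²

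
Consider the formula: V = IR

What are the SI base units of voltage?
Units of each symbol in V = IR:
  I (current): A
  R (resistance, in ohms): kg·m²/(s³·A²)

Multiplying the contributions: [A] · [kg·m²/(s³·A²)]
Adding exponents of each base unit: kg: 1, m: 2, s: -3, A: -1
SI base units of voltage: kg·m²/(s³·A)

Answer: kg·m²/(s³·A)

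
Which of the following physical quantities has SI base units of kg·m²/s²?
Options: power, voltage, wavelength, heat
Checking the SI base units of each option:
  power (P = W/t): kg·m²/s³  ✗
  voltage (V = IR): kg·m²/(s³·A)  ✗
  wavelength (λ = v/f): m  ✗
  heat (Q = mcΔT): kg·m²/s²  ✓ matches

Only heat has units kg·m²/s².

Answer: heat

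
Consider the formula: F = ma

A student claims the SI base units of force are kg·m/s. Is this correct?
Units of each symbol in F = ma:
  m (mass): kg
  a (acceleration): m/s²

Multiplying the contributions: [kg] · [m/s²]
Adding exponents of each base unit: kg: 1, m: 1, s: -2
SI base units of force: kg·m/s²

The claimed units kg·m/s (exponents kg: 1, m: 1, s: -1) do not match the derived units kg·m/s² (exponents kg: 1, m: 1, s: -2), so the claim is incorrect.

Answer: No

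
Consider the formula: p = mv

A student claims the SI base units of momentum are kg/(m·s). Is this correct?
Units of each symbol in p = mv:
  m (mass): kg
  v (velocity): m/s

Multiplying the contributions: [kg] · [m/s]
Adding exponents of each base unit: kg: 1, m: 1, s: -1
SI base units of momentum: kg·m/s

The claimed units kg/(m·s) (exponents kg: 1, m: -1, s: -1) do not match the derived units kg·m/s (exponents kg: 1, m: 1, s: -1), so the claim is incorrect.

Answer: No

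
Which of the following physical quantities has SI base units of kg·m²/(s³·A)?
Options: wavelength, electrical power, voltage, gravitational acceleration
Checking the SI base units of each option:
  wavelength (λ = v/f): m  ✗
  electrical power (P = IV): kg·m²/s³  ✗
  voltage (V = IR): kg·m²/(s³·A)  ✓ matches
  gravitational acceleration (g = GM/r²): m/s²  ✗

Only voltage has units kg·m²/(s³·A).

Answer: voltage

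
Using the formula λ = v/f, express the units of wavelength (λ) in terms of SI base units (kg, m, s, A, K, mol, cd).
Units of each symbol in λ = v/f:
  v (wave speed): m/s
  f (frequency): 1/s  → in the denominator, contributes s

Multiplying the contributions: [m/s] · [s]
Adding exponents of each base unit: m: 1
SI base units of wavelength: m

Answer: m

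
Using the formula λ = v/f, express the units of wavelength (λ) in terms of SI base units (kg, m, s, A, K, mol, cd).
Units of each symbol in λ = v/f:
  v (wave speed): m/s
  f (frequency): 1/s  → in the denominator, contributes s

Multiplying the contributions: [m/s] · [s]
Adding exponents of each base unit: m: 1
SI base units of wavelength: m

Answer: m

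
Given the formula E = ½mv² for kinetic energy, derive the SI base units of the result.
Units of each symbol in E = ½mv²:
  m (mass): kg
  v (speed): m/s  → to the power 2, contributes m²/s²
  The factor ½ is dimensionless.

Multiplying the contributions: [kg] · [m²/s²]
Adding exponents of each base unit: kg: 1, m: 2, s: -2
SI base units of kinetic energy: kg·m²/s²

Answer: kg·m²/s²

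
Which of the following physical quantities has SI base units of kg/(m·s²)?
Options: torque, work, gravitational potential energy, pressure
Checking the SI base units of each option:
  torque (τ = Fr): kg·m²/s²  ✗
  work (W = Fd): kg·m²/s²  ✗
  gravitational potential energy (U = -GMm/r): kg·m²/s²  ✗
  pressure (P = F/A): kg/(m·s²)  ✓ matches

Only pressure has units kg/(m·s²).

Answer: pressure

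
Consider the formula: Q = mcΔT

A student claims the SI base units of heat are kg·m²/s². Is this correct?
Units of each symbol in Q = mcΔT:
  m (mass): kg
  c (specific heat capacity, in J/(kg·K)): m²/(s²·K)
  ΔT (temperature change): K

Multiplying the contributions: [kg] · [m²/(s²·K)] · [K]
Adding exponents of each base unit: kg: 1, m: 2, s: -2
SI base units of heat: kg·m²/s²

The claimed units kg·m²/s² match the derived units, so the claim is correct.

Answer: Yes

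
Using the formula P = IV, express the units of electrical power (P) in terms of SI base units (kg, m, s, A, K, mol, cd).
Units of each symbol in P = IV:
  I (current): A
  V (voltage, in volts): kg·m²/(s³·A)

Multiplying the contributions: [A] · [kg·m²/(s³·A)]
Adding exponents of each base unit: kg: 1, m: 2, s: -3
SI base units of electrical power: kg·m²/s³

Answer: kg·m²/s³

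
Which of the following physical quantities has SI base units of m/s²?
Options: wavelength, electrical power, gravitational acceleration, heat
Checking the SI base units of each option:
  wavelength (λ = v/f): m  ✗
  electrical power (P = IV): kg·m²/s³  ✗
  gravitational acceleration (g = GM/r²): m/s²  ✓ matches
  heat (Q = mcΔT): kg·m²/s²  ✗

Only gravitational acceleration has units m/s².

Answer: gravitational acceleration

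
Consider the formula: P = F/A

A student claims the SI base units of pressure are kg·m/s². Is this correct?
Units of each symbol in P = F/A:
  F (force): kg·m/s²
  A (area): m²  → in the denominator, contributes 1/m²

Multiplying the contributions: [kg·m/s²] · [1/m²]
Adding exponents of each base unit: kg: 1, m: -1, s: -2
SI base units of pressure: kg/(m·s²)

The claimed units kg·m/s² (exponents kg: 1, m: 1, s: -2) do not match the derived units kg/(m·s²) (exponents kg: 1, m: -1, s: -2), so the claim is incorrect.

Answer: No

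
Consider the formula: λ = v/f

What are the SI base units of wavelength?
Units of each symbol in λ = v/f:
  v (wave speed): m/s
  f (frequency): 1/s  → in the denominator, contributes s

Multiplying the contributions: [m/s] · [s]
Adding exponents of each base unit: m: 1
SI base units of wavelength: m

Answer: m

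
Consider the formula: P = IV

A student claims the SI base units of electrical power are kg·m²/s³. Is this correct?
Units of each symbol in P = IV:
  I (current): A
  V (voltage, in volts): kg·m²/(s³·A)

Multiplying the contributions: [A] · [kg·m²/(s³·A)]
Adding exponents of each base unit: kg: 1, m: 2, s: -3
SI base units of electrical power: kg·m²/s³

The claimed units kg·m²/s³ match the derived units, so the claim is correct.

Answer: Yes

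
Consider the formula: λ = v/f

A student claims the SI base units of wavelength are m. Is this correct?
Units of each symbol in λ = v/f:
  v (wave speed): m/s
  f (frequency): 1/s  → in the denominator, contributes s

Multiplying the contributions: [m/s] · [s]
Adding exponents of each base unit: m: 1
SI base units of wavelength: m

The claimed units m match the derived units, so the claim is correct.

Answer: Yes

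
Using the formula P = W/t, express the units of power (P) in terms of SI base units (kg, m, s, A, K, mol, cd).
Units of each symbol in P = W/t:
  W (work): kg·m²/s²
  t (time): s  → in the denominator, contributes 1/s

Multiplying the contributions: [kg·m²/s²] · [1/s]
Adding exponents of each base unit: kg: 1, m: 2, s: -3
SI base units of power: kg·m²/s³

Answer: kg·m²/s³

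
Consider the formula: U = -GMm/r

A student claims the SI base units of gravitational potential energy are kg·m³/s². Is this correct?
Units of each symbol in U = -GMm/r:
  G (gravitational constant): m³/(kg·s²)
  M (mass): kg
  m (mass): kg
  r (distance): m  → in the denominator, contributes 1/m
  The minus sign does not affect the units.

Multiplying the contributions: [m³/(kg·s²)] · [kg] · [kg] · [1/m]
Adding exponents of each base unit: kg: 1, m: 2, s: -2
SI base units of gravitational potential energy: kg·m²/s²

The claimed units kg·m³/s² (exponents kg: 1, m: 3, s: -2) do not match the derived units kg·m²/s² (exponents kg: 1, m: 2, s: -2), so the claim is incorrect.

Answer: No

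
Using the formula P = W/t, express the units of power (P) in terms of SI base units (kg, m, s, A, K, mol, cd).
Units of each symbol in P = W/t:
  W (work): kg·m²/s²
  t (time): s  → in the denominator, contributes 1/s

Multiplying the contributions: [kg·m²/s²] · [1/s]
Adding exponents of each base unit: kg: 1, m: 2, s: -3
SI base units of power: kg·m²/s³

Answer: kg·m²/s³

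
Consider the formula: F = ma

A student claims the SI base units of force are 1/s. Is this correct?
Units of each symbol in F = ma:
  m (mass): kg
  a (acceleration): m/s²

Multiplying the contributions: [kg] · [m/s²]
Adding exponents of each base unit: kg: 1, m: 1, s: -2
SI base units of force: kg·m/s²

The claimed units 1/s (exponents s: -1) do not match the derived units kg·m/s² (exponents kg: 1, m: 1, s: -2), so the claim is incorrect.

Answer: No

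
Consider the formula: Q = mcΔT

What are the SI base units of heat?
Units of each symbol in Q = mcΔT:
  m (mass): kg
  c (specific heat capacity, in J/(kg·K)): m²/(s²·K)
  ΔT (temperature change): K

Multiplying the contributions: [kg] · [m²/(s²·K)] · [K]
Adding exponents of each base unit: kg: 1, m: 2, s: -2
SI base units of heat: kg·m²/s²

Answer: kg·m²/s²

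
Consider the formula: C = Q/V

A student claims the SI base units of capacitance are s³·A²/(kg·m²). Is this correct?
Units of each symbol in C = Q/V:
  Q (charge, in coulombs): s·A
  V (voltage, in volts): kg·m²/(s³·A)  → in the denominator, contributes s³·A/(kg·m²)

Multiplying the contributions: [s·A] · [s³·A/(kg·m²)]
Adding exponents of each base unit: kg: -1, m: -2, s: 4, A: 2
SI base units of capacitance: s⁴·A²/(kg·m²)

The claimed units s³·A²/(kg·m²) (exponents kg: -1, m: -2, s: 3, A: 2) do not match the derived units s⁴·A²/(kg·m²) (exponents kg: -1, m: -2, s: 4, A: 2), so the claim is incorrect.

Answer: No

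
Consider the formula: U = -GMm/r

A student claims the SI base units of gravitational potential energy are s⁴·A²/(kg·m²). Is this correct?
Units of each symbol in U = -GMm/r:
  G (gravitational constant): m³/(kg·s²)
  M (mass): kg
  m (mass): kg
  r (distance): m  → in the denominator, contributes 1/m
  The minus sign does not affect the units.

Multiplying the contributions: [m³/(kg·s²)] · [kg] · [kg] · [1/m]
Adding exponents of each base unit: kg: 1, m: 2, s: -2
SI base units of gravitational potential energy: kg·m²/s²

The claimed units s⁴·A²/(kg·m²) (exponents kg: -1, m: -2, s: 4, A: 2) do not match the derived units kg·m²/s² (exponents kg: 1, m: 2, s: -2), so the claim is incorrect.

Answer: No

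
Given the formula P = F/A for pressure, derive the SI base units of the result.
Units of each symbol in P = F/A:
  F (force): kg·m/s²
  A (area): m²  → in the denominator, contributes 1/m²

Multiplying the contributions: [kg·m/s²] · [1/m²]
Adding exponents of each base unit: kg: 1, m: -1, s: -2
SI base units of pressure: kg/(m·s²)

Answer: kg/(m·s²)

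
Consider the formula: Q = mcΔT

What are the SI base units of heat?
Units of each symbol in Q = mcΔT:
  m (mass): kg
  c (specific heat capacity, in J/(kg·K)): m²/(s²·K)
  ΔT (temperature change): K

Multiplying the contributions: [kg] · [m²/(s²·K)] · [K]
Adding exponents of each base unit: kg: 1, m: 2, s: -2
SI base units of heat: kg·m²/s²

Answer: kg·m²/s²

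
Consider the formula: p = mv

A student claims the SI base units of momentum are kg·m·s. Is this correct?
Units of each symbol in p = mv:
  m (mass): kg
  v (velocity): m/s

Multiplying the contributions: [kg] · [m/s]
Adding exponents of each base unit: kg: 1, m: 1, s: -1
SI base units of momentum: kg·m/s

The claimed units kg·m·s (exponents kg: 1, m: 1, s: 1) do not match the derived units kg·m/s (exponents kg: 1, m: 1, s: -1), so the claim is incorrect.

Answer: No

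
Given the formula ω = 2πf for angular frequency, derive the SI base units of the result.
Units of each symbol in ω = 2πf:
  f (frequency): 1/s
  The factor 2π is dimensionless.

Multiplying the contributions: [1/s]
Adding exponents of each base unit: s: -1
SI base units of angular frequency: 1/s

Answer: 1/s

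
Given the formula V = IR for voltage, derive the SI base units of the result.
Units of each symbol in V = IR:
  I (current): A
  R (resistance, in ohms): kg·m²/(s³·A²)

Multiplying the contributions: [A] · [kg·m²/(s³·A²)]
Adding exponents of each base unit: kg: 1, m: 2, s: -3, A: -1
SI base units of voltage: kg·m²/(s³·A)

Answer: kg·m²/(s³·A)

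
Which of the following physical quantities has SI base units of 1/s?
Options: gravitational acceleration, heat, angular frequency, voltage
Checking the SI base units of each option:
  gravitational acceleration (g = GM/r²): m/s²  ✗
  heat (Q = mcΔT): kg·m²/s²  ✗
  angular frequency (ω = 2πf): 1/s  ✓ matches
  voltage (V = IR): kg·m²/(s³·A)  ✗

Only angular frequency has units 1/s.

Answer: angular frequency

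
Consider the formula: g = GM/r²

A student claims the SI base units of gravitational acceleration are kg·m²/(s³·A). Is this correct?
Units of each symbol in g = GM/r²:
  G (gravitational constant): m³/(kg·s²)
  M (mass): kg
  r (distance): m  → to the power 2 in the denominator, contributes 1/m²

Multiplying the contributions: [m³/(kg·s²)] · [kg] · [1/m²]
Adding exponents of each base unit: m: 1, s: -2
SI base units of gravitational acceleration: m/s²

The claimed units kg·m²/(s³·A) (exponents kg: 1, m: 2, s: -3, A: -1) do not match the derived units m/s² (exponents m: 1, s: -2), so the claim is incorrect.

Answer: No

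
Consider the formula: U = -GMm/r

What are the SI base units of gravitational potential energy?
Units of each symbol in U = -GMm/r:
  G (gravitational constant): m³/(kg·s²)
  M (mass): kg
  m (mass): kg
  r (distance): m  → in the denominator, contributes 1/m
  The minus sign does not affect the units.

Multiplying the contributions: [m³/(kg·s²)] · [kg] · [kg] · [1/m]
Adding exponents of each base unit: kg: 1, m: 2, s: -2
SI base units of gravitational potential energy: kg·m²/s²

Answer: kg·m²/s²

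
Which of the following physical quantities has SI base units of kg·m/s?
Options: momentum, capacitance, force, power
Checking the SI base units of each option:
  momentum (p = mv): kg·m/s  ✓ matches
  capacitance (C = Q/V): s⁴·A²/(kg·m²)  ✗
  force (F = ma): kg·m/s²  ✗
  power (P = W/t): kg·m²/s³  ✗

Only momentum has units kg·m/s.

Answer: momentum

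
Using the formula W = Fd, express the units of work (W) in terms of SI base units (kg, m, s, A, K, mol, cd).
Units of each symbol in W = Fd:
  F (force): kg·m/s²
  d (displacement): m

Multiplying the contributions: [kg·m/s²] · [m]
Adding exponents of each base unit: kg: 1, m: 2, s: -2
SI base units of work: kg·m²/s²

Answer: kg·m²/s²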